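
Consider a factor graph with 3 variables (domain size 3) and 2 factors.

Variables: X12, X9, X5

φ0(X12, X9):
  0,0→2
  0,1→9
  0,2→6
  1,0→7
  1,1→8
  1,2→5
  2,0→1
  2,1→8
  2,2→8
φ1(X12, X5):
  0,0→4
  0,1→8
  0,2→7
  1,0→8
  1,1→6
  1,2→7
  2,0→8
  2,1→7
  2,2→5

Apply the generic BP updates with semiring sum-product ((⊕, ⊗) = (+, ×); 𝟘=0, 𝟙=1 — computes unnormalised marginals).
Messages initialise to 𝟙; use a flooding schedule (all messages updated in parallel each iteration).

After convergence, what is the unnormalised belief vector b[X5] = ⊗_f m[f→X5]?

init: all messages = 𝟙 over 3 values
r1 m[φ0→X12] = [17, 20, 17]
r1 m[φ0→X9] = [10, 25, 19]
r1 m[φ1→X12] = [19, 21, 20]
r1 m[φ1→X5] = [20, 21, 19]
r1 m[X12→φ0] = [1, 1, 1]
r1 m[X12→φ1] = [1, 1, 1]
r1 m[X9→φ0] = [1, 1, 1]
r1 m[X5→φ1] = [1, 1, 1]
r2 m[φ0→X12] = [17, 20, 17]
r2 m[φ0→X9] = [10, 25, 19]
r2 m[φ1→X12] = [19, 21, 20]
r2 m[φ1→X5] = [20, 21, 19]
r2 m[X12→φ0] = [19, 21, 20]
r2 m[X12→φ1] = [17, 20, 17]
r2 m[X9→φ0] = [1, 1, 1]
r2 m[X5→φ1] = [1, 1, 1]
r3 m[φ0→X12] = [17, 20, 17]
r3 m[φ0→X9] = [205, 499, 379]
r3 m[φ1→X12] = [19, 21, 20]
r3 m[φ1→X5] = [364, 375, 344]
r3 m[X12→φ0] = [19, 21, 20]
r3 m[X12→φ1] = [17, 20, 17]
r3 m[X9→φ0] = [1, 1, 1]
r3 m[X5→φ1] = [1, 1, 1]
r4 m[φ0→X12] = [17, 20, 17]
r4 m[φ0→X9] = [205, 499, 379]
r4 m[φ1→X12] = [19, 21, 20]
r4 m[φ1→X5] = [364, 375, 344]
r4 m[X12→φ0] = [19, 21, 20]
r4 m[X12→φ1] = [17, 20, 17]
r4 m[X9→φ0] = [1, 1, 1]
r4 m[X5→φ1] = [1, 1, 1]
fixed point reached at round 4
b[X5] = ⊗ incoming = [364, 375, 344]

b[X5] = [364, 375, 344]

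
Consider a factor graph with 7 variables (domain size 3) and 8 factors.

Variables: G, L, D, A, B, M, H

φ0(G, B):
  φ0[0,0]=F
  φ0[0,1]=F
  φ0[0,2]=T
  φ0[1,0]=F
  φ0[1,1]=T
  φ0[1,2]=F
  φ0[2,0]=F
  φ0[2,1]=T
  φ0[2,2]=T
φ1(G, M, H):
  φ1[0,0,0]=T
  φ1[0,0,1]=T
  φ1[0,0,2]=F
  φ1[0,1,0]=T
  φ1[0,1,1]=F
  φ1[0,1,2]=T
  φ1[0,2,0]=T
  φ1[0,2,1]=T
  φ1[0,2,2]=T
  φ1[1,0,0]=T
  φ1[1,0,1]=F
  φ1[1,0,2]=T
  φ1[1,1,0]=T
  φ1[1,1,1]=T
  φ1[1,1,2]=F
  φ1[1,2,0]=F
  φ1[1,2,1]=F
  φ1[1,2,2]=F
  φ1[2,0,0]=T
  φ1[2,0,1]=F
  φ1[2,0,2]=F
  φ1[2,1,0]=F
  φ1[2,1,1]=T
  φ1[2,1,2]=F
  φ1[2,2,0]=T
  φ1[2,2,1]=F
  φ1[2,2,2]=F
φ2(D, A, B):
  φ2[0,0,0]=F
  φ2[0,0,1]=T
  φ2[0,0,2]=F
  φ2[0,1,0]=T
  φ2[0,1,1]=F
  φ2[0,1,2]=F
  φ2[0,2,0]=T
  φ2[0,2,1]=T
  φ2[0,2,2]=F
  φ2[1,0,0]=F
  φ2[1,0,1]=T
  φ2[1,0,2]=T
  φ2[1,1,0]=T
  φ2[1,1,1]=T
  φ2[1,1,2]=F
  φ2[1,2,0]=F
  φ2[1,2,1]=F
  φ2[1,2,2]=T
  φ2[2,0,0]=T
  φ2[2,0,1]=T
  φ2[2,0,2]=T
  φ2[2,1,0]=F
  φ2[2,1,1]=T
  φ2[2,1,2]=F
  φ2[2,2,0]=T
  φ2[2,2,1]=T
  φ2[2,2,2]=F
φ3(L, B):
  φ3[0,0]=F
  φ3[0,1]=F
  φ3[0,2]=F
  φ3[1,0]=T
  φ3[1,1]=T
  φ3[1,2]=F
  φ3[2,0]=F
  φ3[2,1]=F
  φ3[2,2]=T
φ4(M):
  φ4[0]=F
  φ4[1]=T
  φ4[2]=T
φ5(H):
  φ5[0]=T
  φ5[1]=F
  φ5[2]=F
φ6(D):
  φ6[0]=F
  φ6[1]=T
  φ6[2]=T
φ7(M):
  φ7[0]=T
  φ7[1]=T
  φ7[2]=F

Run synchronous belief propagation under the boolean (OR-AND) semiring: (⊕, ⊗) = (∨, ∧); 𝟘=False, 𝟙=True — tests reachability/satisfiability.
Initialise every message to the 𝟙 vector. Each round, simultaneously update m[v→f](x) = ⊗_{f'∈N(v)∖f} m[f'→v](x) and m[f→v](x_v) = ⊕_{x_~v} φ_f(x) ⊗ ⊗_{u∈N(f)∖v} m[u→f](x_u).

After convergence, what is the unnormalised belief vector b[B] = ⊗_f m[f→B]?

b[B] = [F, T, T]

init: all messages = 𝟙 over 3 values
r1 m[φ0→G] = [T, T, T]
r1 m[φ0→B] = [F, T, T]
r1 m[φ1→G] = [T, T, T]
r1 m[φ1→M] = [T, T, T]
r1 m[φ1→H] = [T, T, T]
r1 m[φ2→D] = [T, T, T]
r1 m[φ2→A] = [T, T, T]
r1 m[φ2→B] = [T, T, T]
r1 m[φ3→L] = [F, T, T]
r1 m[φ3→B] = [T, T, T]
r1 m[φ4→M] = [F, T, T]
r1 m[φ5→H] = [T, F, F]
r1 m[φ6→D] = [F, T, T]
r1 m[φ7→M] = [T, T, F]
r1 m[G→φ0] = [T, T, T]
r1 m[G→φ1] = [T, T, T]
r1 m[L→φ3] = [T, T, T]
r1 m[D→φ2] = [T, T, T]
r1 m[D→φ6] = [T, T, T]
r1 m[A→φ2] = [T, T, T]
r1 m[B→φ0] = [T, T, T]
r1 m[B→φ2] = [T, T, T]
r1 m[B→φ3] = [T, T, T]
r1 m[M→φ1] = [T, T, T]
r1 m[M→φ4] = [T, T, T]
r1 m[M→φ7] = [T, T, T]
r1 m[H→φ1] = [T, T, T]
r1 m[H→φ5] = [T, T, T]
r2 m[φ0→G] = [T, T, T]
r2 m[φ0→B] = [F, T, T]
r2 m[φ1→G] = [T, T, T]
r2 m[φ1→M] = [T, T, T]
r2 m[φ1→H] = [T, T, T]
r2 m[φ2→D] = [T, T, T]
r2 m[φ2→A] = [T, T, T]
r2 m[φ2→B] = [T, T, T]
r2 m[φ3→L] = [F, T, T]
r2 m[φ3→B] = [T, T, T]
r2 m[φ4→M] = [F, T, T]
r2 m[φ5→H] = [T, F, F]
r2 m[φ6→D] = [F, T, T]
r2 m[φ7→M] = [T, T, F]
r2 m[G→φ0] = [T, T, T]
r2 m[G→φ1] = [T, T, T]
r2 m[L→φ3] = [T, T, T]
r2 m[D→φ2] = [F, T, T]
r2 m[D→φ6] = [T, T, T]
r2 m[A→φ2] = [T, T, T]
r2 m[B→φ0] = [T, T, T]
r2 m[B→φ2] = [F, T, T]
r2 m[B→φ3] = [F, T, T]
r2 m[M→φ1] = [F, T, F]
r2 m[M→φ4] = [T, T, F]
r2 m[M→φ7] = [F, T, T]
r2 m[H→φ1] = [T, F, F]
r2 m[H→φ5] = [T, T, T]
r3 m[φ0→G] = [T, T, T]
r3 m[φ0→B] = [F, T, T]
r3 m[φ1→G] = [T, T, F]
r3 m[φ1→M] = [T, T, T]
r3 m[φ1→H] = [T, T, T]
r3 m[φ2→D] = [T, T, T]
r3 m[φ2→A] = [T, T, T]
r3 m[φ2→B] = [T, T, T]
r3 m[φ3→L] = [F, T, T]
r3 m[φ3→B] = [T, T, T]
r3 m[φ4→M] = [F, T, T]
r3 m[φ5→H] = [T, F, F]
r3 m[φ6→D] = [F, T, T]
r3 m[φ7→M] = [T, T, F]
r3 m[G→φ0] = [T, T, T]
r3 m[G→φ1] = [T, T, T]
r3 m[L→φ3] = [T, T, T]
r3 m[D→φ2] = [F, T, T]
r3 m[D→φ6] = [T, T, T]
r3 m[A→φ2] = [T, T, T]
r3 m[B→φ0] = [T, T, T]
r3 m[B→φ2] = [F, T, T]
r3 m[B→φ3] = [F, T, T]
r3 m[M→φ1] = [F, T, F]
r3 m[M→φ4] = [T, T, F]
r3 m[M→φ7] = [F, T, T]
r3 m[H→φ1] = [T, F, F]
r3 m[H→φ5] = [T, T, T]
r4 m[φ0→G] = [T, T, T]
r4 m[φ0→B] = [F, T, T]
r4 m[φ1→G] = [T, T, F]
r4 m[φ1→M] = [T, T, T]
r4 m[φ1→H] = [T, T, T]
r4 m[φ2→D] = [T, T, T]
r4 m[φ2→A] = [T, T, T]
r4 m[φ2→B] = [T, T, T]
r4 m[φ3→L] = [F, T, T]
r4 m[φ3→B] = [T, T, T]
r4 m[φ4→M] = [F, T, T]
r4 m[φ5→H] = [T, F, F]
r4 m[φ6→D] = [F, T, T]
r4 m[φ7→M] = [T, T, F]
r4 m[G→φ0] = [T, T, F]
r4 m[G→φ1] = [T, T, T]
r4 m[L→φ3] = [T, T, T]
r4 m[D→φ2] = [F, T, T]
r4 m[D→φ6] = [T, T, T]
r4 m[A→φ2] = [T, T, T]
r4 m[B→φ0] = [T, T, T]
r4 m[B→φ2] = [F, T, T]
r4 m[B→φ3] = [F, T, T]
r4 m[M→φ1] = [F, T, F]
r4 m[M→φ4] = [T, T, F]
r4 m[M→φ7] = [F, T, T]
r4 m[H→φ1] = [T, F, F]
r4 m[H→φ5] = [T, T, T]
r5 m[φ0→G] = [T, T, T]
r5 m[φ0→B] = [F, T, T]
r5 m[φ1→G] = [T, T, F]
r5 m[φ1→M] = [T, T, T]
r5 m[φ1→H] = [T, T, T]
r5 m[φ2→D] = [T, T, T]
r5 m[φ2→A] = [T, T, T]
r5 m[φ2→B] = [T, T, T]
r5 m[φ3→L] = [F, T, T]
r5 m[φ3→B] = [T, T, T]
r5 m[φ4→M] = [F, T, T]
r5 m[φ5→H] = [T, F, F]
r5 m[φ6→D] = [F, T, T]
r5 m[φ7→M] = [T, T, F]
r5 m[G→φ0] = [T, T, F]
r5 m[G→φ1] = [T, T, T]
r5 m[L→φ3] = [T, T, T]
r5 m[D→φ2] = [F, T, T]
r5 m[D→φ6] = [T, T, T]
r5 m[A→φ2] = [T, T, T]
r5 m[B→φ0] = [T, T, T]
r5 m[B→φ2] = [F, T, T]
r5 m[B→φ3] = [F, T, T]
r5 m[M→φ1] = [F, T, F]
r5 m[M→φ4] = [T, T, F]
r5 m[M→φ7] = [F, T, T]
r5 m[H→φ1] = [T, F, F]
r5 m[H→φ5] = [T, T, T]
fixed point reached at round 5
b[B] = ⊗ incoming = [F, T, T]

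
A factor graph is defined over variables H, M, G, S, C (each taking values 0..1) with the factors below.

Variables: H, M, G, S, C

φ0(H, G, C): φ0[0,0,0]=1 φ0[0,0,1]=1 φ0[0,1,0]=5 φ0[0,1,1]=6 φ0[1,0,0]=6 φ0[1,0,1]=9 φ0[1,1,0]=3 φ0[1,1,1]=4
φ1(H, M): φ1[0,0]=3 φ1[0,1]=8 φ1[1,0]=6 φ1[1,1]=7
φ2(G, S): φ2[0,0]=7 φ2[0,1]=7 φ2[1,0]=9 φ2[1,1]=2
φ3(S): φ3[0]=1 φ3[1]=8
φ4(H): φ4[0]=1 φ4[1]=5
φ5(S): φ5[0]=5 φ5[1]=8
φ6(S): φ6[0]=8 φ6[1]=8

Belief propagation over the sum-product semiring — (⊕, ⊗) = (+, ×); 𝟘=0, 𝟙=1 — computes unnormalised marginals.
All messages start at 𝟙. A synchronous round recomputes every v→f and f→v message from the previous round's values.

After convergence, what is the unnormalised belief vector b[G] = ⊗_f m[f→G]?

b[G] = [3852408, 797184]

init: all messages = 𝟙 over 2 values
r1 m[φ0→H] = [13, 22]
r1 m[φ0→G] = [17, 18]
r1 m[φ0→C] = [15, 20]
r1 m[φ1→H] = [11, 13]
r1 m[φ1→M] = [9, 15]
r1 m[φ2→G] = [14, 11]
r1 m[φ2→S] = [16, 9]
r1 m[φ3→S] = [1, 8]
r1 m[φ4→H] = [1, 5]
r1 m[φ5→S] = [5, 8]
r1 m[φ6→S] = [8, 8]
r1 m[H→φ0] = [1, 1]
r1 m[H→φ1] = [1, 1]
r1 m[H→φ4] = [1, 1]
r1 m[M→φ1] = [1, 1]
r1 m[G→φ0] = [1, 1]
r1 m[G→φ2] = [1, 1]
r1 m[S→φ2] = [1, 1]
r1 m[S→φ3] = [1, 1]
r1 m[S→φ5] = [1, 1]
r1 m[S→φ6] = [1, 1]
r1 m[C→φ0] = [1, 1]
r2 m[φ0→H] = [13, 22]
r2 m[φ0→G] = [17, 18]
r2 m[φ0→C] = [15, 20]
r2 m[φ1→H] = [11, 13]
r2 m[φ1→M] = [9, 15]
r2 m[φ2→G] = [14, 11]
r2 m[φ2→S] = [16, 9]
r2 m[φ3→S] = [1, 8]
r2 m[φ4→H] = [1, 5]
r2 m[φ5→S] = [5, 8]
r2 m[φ6→S] = [8, 8]
r2 m[H→φ0] = [11, 65]
r2 m[H→φ1] = [13, 110]
r2 m[H→φ4] = [143, 286]
r2 m[M→φ1] = [1, 1]
r2 m[G→φ0] = [14, 11]
r2 m[G→φ2] = [17, 18]
r2 m[S→φ2] = [40, 512]
r2 m[S→φ3] = [640, 576]
r2 m[S→φ5] = [128, 576]
r2 m[S→φ6] = [80, 576]
r2 m[C→φ0] = [1, 1]
r3 m[φ0→H] = [149, 287]
r3 m[φ0→G] = [997, 576]
r3 m[φ0→C] = [8364, 11930]
r3 m[φ1→H] = [11, 13]
r3 m[φ1→M] = [699, 874]
r3 m[φ2→G] = [3864, 1384]
r3 m[φ2→S] = [281, 155]
r3 m[φ3→S] = [1, 8]
r3 m[φ4→H] = [1, 5]
r3 m[φ5→S] = [5, 8]
r3 m[φ6→S] = [8, 8]
r3 m[H→φ0] = [11, 65]
r3 m[H→φ1] = [13, 110]
r3 m[H→φ4] = [143, 286]
r3 m[M→φ1] = [1, 1]
r3 m[G→φ0] = [14, 11]
r3 m[G→φ2] = [17, 18]
r3 m[S→φ2] = [40, 512]
r3 m[S→φ3] = [640, 576]
r3 m[S→φ5] = [128, 576]
r3 m[S→φ6] = [80, 576]
r3 m[C→φ0] = [1, 1]
r4 m[φ0→H] = [149, 287]
r4 m[φ0→G] = [997, 576]
r4 m[φ0→C] = [8364, 11930]
r4 m[φ1→H] = [11, 13]
r4 m[φ1→M] = [699, 874]
r4 m[φ2→G] = [3864, 1384]
r4 m[φ2→S] = [281, 155]
r4 m[φ3→S] = [1, 8]
r4 m[φ4→H] = [1, 5]
r4 m[φ5→S] = [5, 8]
r4 m[φ6→S] = [8, 8]
r4 m[H→φ0] = [11, 65]
r4 m[H→φ1] = [149, 1435]
r4 m[H→φ4] = [1639, 3731]
r4 m[M→φ1] = [1, 1]
r4 m[G→φ0] = [3864, 1384]
r4 m[G→φ2] = [997, 576]
r4 m[S→φ2] = [40, 512]
r4 m[S→φ3] = [11240, 9920]
r4 m[S→φ5] = [2248, 9920]
r4 m[S→φ6] = [1405, 9920]
r4 m[C→φ0] = [1, 1]
r5 m[φ0→H] = [22952, 67648]
r5 m[φ0→G] = [997, 576]
r5 m[φ0→C] = [1895464, 2754128]
r5 m[φ1→H] = [11, 13]
r5 m[φ1→M] = [9057, 11237]
r5 m[φ2→G] = [3864, 1384]
r5 m[φ2→S] = [12163, 8131]
r5 m[φ3→S] = [1, 8]
r5 m[φ4→H] = [1, 5]
r5 m[φ5→S] = [5, 8]
r5 m[φ6→S] = [8, 8]
r5 m[H→φ0] = [11, 65]
r5 m[H→φ1] = [149, 1435]
r5 m[H→φ4] = [1639, 3731]
r5 m[M→φ1] = [1, 1]
r5 m[G→φ0] = [3864, 1384]
r5 m[G→φ2] = [997, 576]
r5 m[S→φ2] = [40, 512]
r5 m[S→φ3] = [11240, 9920]
r5 m[S→φ5] = [2248, 9920]
r5 m[S→φ6] = [1405, 9920]
r5 m[C→φ0] = [1, 1]
r6 m[φ0→H] = [22952, 67648]
r6 m[φ0→G] = [997, 576]
r6 m[φ0→C] = [1895464, 2754128]
r6 m[φ1→H] = [11, 13]
r6 m[φ1→M] = [9057, 11237]
r6 m[φ2→G] = [3864, 1384]
r6 m[φ2→S] = [12163, 8131]
r6 m[φ3→S] = [1, 8]
r6 m[φ4→H] = [1, 5]
r6 m[φ5→S] = [5, 8]
r6 m[φ6→S] = [8, 8]
r6 m[H→φ0] = [11, 65]
r6 m[H→φ1] = [22952, 338240]
r6 m[H→φ4] = [252472, 879424]
r6 m[M→φ1] = [1, 1]
r6 m[G→φ0] = [3864, 1384]
r6 m[G→φ2] = [997, 576]
r6 m[S→φ2] = [40, 512]
r6 m[S→φ3] = [486520, 520384]
r6 m[S→φ5] = [97304, 520384]
r6 m[S→φ6] = [60815, 520384]
r6 m[C→φ0] = [1, 1]
r7 m[φ0→H] = [22952, 67648]
r7 m[φ0→G] = [997, 576]
r7 m[φ0→C] = [1895464, 2754128]
r7 m[φ1→H] = [11, 13]
r7 m[φ1→M] = [2098296, 2551296]
r7 m[φ2→G] = [3864, 1384]
r7 m[φ2→S] = [12163, 8131]
r7 m[φ3→S] = [1, 8]
r7 m[φ4→H] = [1, 5]
r7 m[φ5→S] = [5, 8]
r7 m[φ6→S] = [8, 8]
r7 m[H→φ0] = [11, 65]
r7 m[H→φ1] = [22952, 338240]
r7 m[H→φ4] = [252472, 879424]
r7 m[M→φ1] = [1, 1]
r7 m[G→φ0] = [3864, 1384]
r7 m[G→φ2] = [997, 576]
r7 m[S→φ2] = [40, 512]
r7 m[S→φ3] = [486520, 520384]
r7 m[S→φ5] = [97304, 520384]
r7 m[S→φ6] = [60815, 520384]
r7 m[C→φ0] = [1, 1]
r8 m[φ0→H] = [22952, 67648]
r8 m[φ0→G] = [997, 576]
r8 m[φ0→C] = [1895464, 2754128]
r8 m[φ1→H] = [11, 13]
r8 m[φ1→M] = [2098296, 2551296]
r8 m[φ2→G] = [3864, 1384]
r8 m[φ2→S] = [12163, 8131]
r8 m[φ3→S] = [1, 8]
r8 m[φ4→H] = [1, 5]
r8 m[φ5→S] = [5, 8]
r8 m[φ6→S] = [8, 8]
r8 m[H→φ0] = [11, 65]
r8 m[H→φ1] = [22952, 338240]
r8 m[H→φ4] = [252472, 879424]
r8 m[M→φ1] = [1, 1]
r8 m[G→φ0] = [3864, 1384]
r8 m[G→φ2] = [997, 576]
r8 m[S→φ2] = [40, 512]
r8 m[S→φ3] = [486520, 520384]
r8 m[S→φ5] = [97304, 520384]
r8 m[S→φ6] = [60815, 520384]
r8 m[C→φ0] = [1, 1]
fixed point reached at round 8
b[G] = ⊗ incoming = [3852408, 797184]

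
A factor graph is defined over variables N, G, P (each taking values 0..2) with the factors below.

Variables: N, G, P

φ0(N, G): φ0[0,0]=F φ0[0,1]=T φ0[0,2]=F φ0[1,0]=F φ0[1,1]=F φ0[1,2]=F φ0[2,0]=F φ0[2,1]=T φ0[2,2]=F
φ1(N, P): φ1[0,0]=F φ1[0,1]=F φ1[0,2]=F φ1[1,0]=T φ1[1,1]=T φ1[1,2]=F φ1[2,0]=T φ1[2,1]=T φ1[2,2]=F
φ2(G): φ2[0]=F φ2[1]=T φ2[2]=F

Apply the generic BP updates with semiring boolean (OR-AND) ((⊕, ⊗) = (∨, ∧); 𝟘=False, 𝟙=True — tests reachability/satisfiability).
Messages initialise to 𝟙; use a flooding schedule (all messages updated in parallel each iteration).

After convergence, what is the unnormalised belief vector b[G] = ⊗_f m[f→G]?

init: all messages = 𝟙 over 3 values
r1 m[φ0→N] = [T, F, T]
r1 m[φ0→G] = [F, T, F]
r1 m[φ1→N] = [F, T, T]
r1 m[φ1→P] = [T, T, F]
r1 m[φ2→G] = [F, T, F]
r1 m[N→φ0] = [T, T, T]
r1 m[N→φ1] = [T, T, T]
r1 m[G→φ0] = [T, T, T]
r1 m[G→φ2] = [T, T, T]
r1 m[P→φ1] = [T, T, T]
r2 m[φ0→N] = [T, F, T]
r2 m[φ0→G] = [F, T, F]
r2 m[φ1→N] = [F, T, T]
r2 m[φ1→P] = [T, T, F]
r2 m[φ2→G] = [F, T, F]
r2 m[N→φ0] = [F, T, T]
r2 m[N→φ1] = [T, F, T]
r2 m[G→φ0] = [F, T, F]
r2 m[G→φ2] = [F, T, F]
r2 m[P→φ1] = [T, T, T]
r3 m[φ0→N] = [T, F, T]
r3 m[φ0→G] = [F, T, F]
r3 m[φ1→N] = [F, T, T]
r3 m[φ1→P] = [T, T, F]
r3 m[φ2→G] = [F, T, F]
r3 m[N→φ0] = [F, T, T]
r3 m[N→φ1] = [T, F, T]
r3 m[G→φ0] = [F, T, F]
r3 m[G→φ2] = [F, T, F]
r3 m[P→φ1] = [T, T, T]
fixed point reached at round 3
b[G] = ⊗ incoming = [F, T, F]

b[G] = [F, T, F]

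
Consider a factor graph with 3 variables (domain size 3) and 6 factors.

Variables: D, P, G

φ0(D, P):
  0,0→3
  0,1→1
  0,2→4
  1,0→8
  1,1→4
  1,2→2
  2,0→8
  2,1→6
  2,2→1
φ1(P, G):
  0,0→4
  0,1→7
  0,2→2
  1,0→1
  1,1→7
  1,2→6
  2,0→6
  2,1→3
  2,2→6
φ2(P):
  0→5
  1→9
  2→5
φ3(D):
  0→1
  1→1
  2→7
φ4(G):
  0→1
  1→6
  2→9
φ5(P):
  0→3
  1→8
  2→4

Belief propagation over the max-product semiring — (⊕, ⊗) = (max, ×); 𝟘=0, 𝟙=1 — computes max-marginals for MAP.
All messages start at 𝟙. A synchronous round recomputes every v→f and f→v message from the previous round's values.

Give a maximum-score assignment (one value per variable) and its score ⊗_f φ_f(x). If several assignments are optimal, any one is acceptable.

init: all messages = 𝟙 over 3 values
r1 m[φ0→D] = [4, 8, 8]
r1 m[φ0→P] = [8, 6, 4]
r1 m[φ1→P] = [7, 7, 6]
r1 m[φ1→G] = [6, 7, 6]
r1 m[φ2→P] = [5, 9, 5]
r1 m[φ3→D] = [1, 1, 7]
r1 m[φ4→G] = [1, 6, 9]
r1 m[φ5→P] = [3, 8, 4]
r1 m[D→φ0] = [1, 1, 1]
r1 m[D→φ3] = [1, 1, 1]
r1 m[P→φ0] = [1, 1, 1]
r1 m[P→φ1] = [1, 1, 1]
r1 m[P→φ2] = [1, 1, 1]
r1 m[P→φ5] = [1, 1, 1]
r1 m[G→φ1] = [1, 1, 1]
r1 m[G→φ4] = [1, 1, 1]
r2 m[φ0→D] = [4, 8, 8]
r2 m[φ0→P] = [8, 6, 4]
r2 m[φ1→P] = [7, 7, 6]
r2 m[φ1→G] = [6, 7, 6]
r2 m[φ2→P] = [5, 9, 5]
r2 m[φ3→D] = [1, 1, 7]
r2 m[φ4→G] = [1, 6, 9]
r2 m[φ5→P] = [3, 8, 4]
r2 m[D→φ0] = [1, 1, 7]
r2 m[D→φ3] = [4, 8, 8]
r2 m[P→φ0] = [105, 504, 120]
r2 m[P→φ1] = [120, 432, 80]
r2 m[P→φ2] = [168, 336, 96]
r2 m[P→φ5] = [280, 378, 120]
r2 m[G→φ1] = [1, 6, 9]
r2 m[G→φ4] = [6, 7, 6]
r3 m[φ0→D] = [504, 2016, 3024]
r3 m[φ0→P] = [56, 42, 7]
r3 m[φ1→P] = [42, 54, 54]
r3 m[φ1→G] = [480, 3024, 2592]
r3 m[φ2→P] = [5, 9, 5]
r3 m[φ3→D] = [1, 1, 7]
r3 m[φ4→G] = [1, 6, 9]
r3 m[φ5→P] = [3, 8, 4]
r3 m[D→φ0] = [1, 1, 7]
r3 m[D→φ3] = [4, 8, 8]
r3 m[P→φ0] = [105, 504, 120]
r3 m[P→φ1] = [120, 432, 80]
r3 m[P→φ2] = [168, 336, 96]
r3 m[P→φ5] = [280, 378, 120]
r3 m[G→φ1] = [1, 6, 9]
r3 m[G→φ4] = [6, 7, 6]
r4 m[φ0→D] = [504, 2016, 3024]
r4 m[φ0→P] = [56, 42, 7]
r4 m[φ1→P] = [42, 54, 54]
r4 m[φ1→G] = [480, 3024, 2592]
r4 m[φ2→P] = [5, 9, 5]
r4 m[φ3→D] = [1, 1, 7]
r4 m[φ4→G] = [1, 6, 9]
r4 m[φ5→P] = [3, 8, 4]
r4 m[D→φ0] = [1, 1, 7]
r4 m[D→φ3] = [504, 2016, 3024]
r4 m[P→φ0] = [630, 3888, 1080]
r4 m[P→φ1] = [840, 3024, 140]
r4 m[P→φ2] = [7056, 18144, 1512]
r4 m[P→φ5] = [11760, 20412, 1890]
r4 m[G→φ1] = [1, 6, 9]
r4 m[G→φ4] = [480, 3024, 2592]
r5 m[φ0→D] = [4320, 15552, 23328]
r5 m[φ0→P] = [56, 42, 7]
r5 m[φ1→P] = [42, 54, 54]
r5 m[φ1→G] = [3360, 21168, 18144]
r5 m[φ2→P] = [5, 9, 5]
r5 m[φ3→D] = [1, 1, 7]
r5 m[φ4→G] = [1, 6, 9]
r5 m[φ5→P] = [3, 8, 4]
r5 m[D→φ0] = [1, 1, 7]
r5 m[D→φ3] = [504, 2016, 3024]
r5 m[P→φ0] = [630, 3888, 1080]
r5 m[P→φ1] = [840, 3024, 140]
r5 m[P→φ2] = [7056, 18144, 1512]
r5 m[P→φ5] = [11760, 20412, 1890]
r5 m[G→φ1] = [1, 6, 9]
r5 m[G→φ4] = [480, 3024, 2592]
r6 m[φ0→D] = [4320, 15552, 23328]
r6 m[φ0→P] = [56, 42, 7]
r6 m[φ1→P] = [42, 54, 54]
r6 m[φ1→G] = [3360, 21168, 18144]
r6 m[φ2→P] = [5, 9, 5]
r6 m[φ3→D] = [1, 1, 7]
r6 m[φ4→G] = [1, 6, 9]
r6 m[φ5→P] = [3, 8, 4]
r6 m[D→φ0] = [1, 1, 7]
r6 m[D→φ3] = [4320, 15552, 23328]
r6 m[P→φ0] = [630, 3888, 1080]
r6 m[P→φ1] = [840, 3024, 140]
r6 m[P→φ2] = [7056, 18144, 1512]
r6 m[P→φ5] = [11760, 20412, 1890]
r6 m[G→φ1] = [1, 6, 9]
r6 m[G→φ4] = [3360, 21168, 18144]
r7 m[φ0→D] = [4320, 15552, 23328]
r7 m[φ0→P] = [56, 42, 7]
r7 m[φ1→P] = [42, 54, 54]
r7 m[φ1→G] = [3360, 21168, 18144]
r7 m[φ2→P] = [5, 9, 5]
r7 m[φ3→D] = [1, 1, 7]
r7 m[φ4→G] = [1, 6, 9]
r7 m[φ5→P] = [3, 8, 4]
r7 m[D→φ0] = [1, 1, 7]
r7 m[D→φ3] = [4320, 15552, 23328]
r7 m[P→φ0] = [630, 3888, 1080]
r7 m[P→φ1] = [840, 3024, 140]
r7 m[P→φ2] = [7056, 18144, 1512]
r7 m[P→φ5] = [11760, 20412, 1890]
r7 m[G→φ1] = [1, 6, 9]
r7 m[G→φ4] = [3360, 21168, 18144]
fixed point reached at round 7
traceback from D: (D=2, P=1, G=2), score=163296

assignment: (D=2, P=1, G=2); score = 163296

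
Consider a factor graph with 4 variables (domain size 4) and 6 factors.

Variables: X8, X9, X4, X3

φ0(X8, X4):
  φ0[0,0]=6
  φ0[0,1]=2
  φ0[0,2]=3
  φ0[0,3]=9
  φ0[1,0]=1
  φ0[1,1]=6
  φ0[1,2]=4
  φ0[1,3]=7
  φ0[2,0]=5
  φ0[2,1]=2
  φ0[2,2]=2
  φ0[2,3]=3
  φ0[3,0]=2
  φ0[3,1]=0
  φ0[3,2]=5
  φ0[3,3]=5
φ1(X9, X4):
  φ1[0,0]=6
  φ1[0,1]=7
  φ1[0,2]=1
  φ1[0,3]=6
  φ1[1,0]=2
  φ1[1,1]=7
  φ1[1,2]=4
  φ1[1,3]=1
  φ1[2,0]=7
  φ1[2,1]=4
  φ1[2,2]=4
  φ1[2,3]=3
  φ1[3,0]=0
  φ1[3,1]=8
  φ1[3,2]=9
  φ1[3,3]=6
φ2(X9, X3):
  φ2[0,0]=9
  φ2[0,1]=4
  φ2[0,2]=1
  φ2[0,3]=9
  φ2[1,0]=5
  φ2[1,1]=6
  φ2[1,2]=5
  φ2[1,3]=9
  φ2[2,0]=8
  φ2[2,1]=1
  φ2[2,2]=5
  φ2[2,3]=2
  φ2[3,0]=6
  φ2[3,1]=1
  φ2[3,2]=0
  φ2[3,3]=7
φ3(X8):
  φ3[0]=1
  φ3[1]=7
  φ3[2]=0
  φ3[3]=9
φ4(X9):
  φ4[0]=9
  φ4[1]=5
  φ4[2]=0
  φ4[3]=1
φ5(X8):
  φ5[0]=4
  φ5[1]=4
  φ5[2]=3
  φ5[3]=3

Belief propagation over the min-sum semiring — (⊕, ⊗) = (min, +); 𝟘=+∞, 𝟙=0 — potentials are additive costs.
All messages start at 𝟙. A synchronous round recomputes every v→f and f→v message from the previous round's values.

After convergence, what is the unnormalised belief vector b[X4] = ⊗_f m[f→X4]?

init: all messages = 𝟙 over 4 values
r1 m[φ0→X8] = [2, 1, 2, 0]
r1 m[φ0→X4] = [1, 0, 2, 3]
r1 m[φ1→X9] = [1, 1, 3, 0]
r1 m[φ1→X4] = [0, 4, 1, 1]
r1 m[φ2→X9] = [1, 5, 1, 0]
r1 m[φ2→X3] = [5, 1, 0, 2]
r1 m[φ3→X8] = [1, 7, 0, 9]
r1 m[φ4→X9] = [9, 5, 0, 1]
r1 m[φ5→X8] = [4, 4, 3, 3]
r1 m[X8→φ0] = [0, 0, 0, 0]
r1 m[X8→φ3] = [0, 0, 0, 0]
r1 m[X8→φ5] = [0, 0, 0, 0]
r1 m[X9→φ1] = [0, 0, 0, 0]
r1 m[X9→φ2] = [0, 0, 0, 0]
r1 m[X9→φ4] = [0, 0, 0, 0]
r1 m[X4→φ0] = [0, 0, 0, 0]
r1 m[X4→φ1] = [0, 0, 0, 0]
r1 m[X3→φ2] = [0, 0, 0, 0]
r2 m[φ0→X8] = [2, 1, 2, 0]
r2 m[φ0→X4] = [1, 0, 2, 3]
r2 m[φ1→X9] = [1, 1, 3, 0]
r2 m[φ1→X4] = [0, 4, 1, 1]
r2 m[φ2→X9] = [1, 5, 1, 0]
r2 m[φ2→X3] = [5, 1, 0, 2]
r2 m[φ3→X8] = [1, 7, 0, 9]
r2 m[φ4→X9] = [9, 5, 0, 1]
r2 m[φ5→X8] = [4, 4, 3, 3]
r2 m[X8→φ0] = [5, 11, 3, 12]
r2 m[X8→φ3] = [6, 5, 5, 3]
r2 m[X8→φ5] = [3, 8, 2, 9]
r2 m[X9→φ1] = [10, 10, 1, 1]
r2 m[X9→φ2] = [10, 6, 3, 1]
r2 m[X9→φ4] = [2, 6, 4, 0]
r2 m[X4→φ0] = [0, 4, 1, 1]
r2 m[X4→φ1] = [1, 0, 2, 3]
r2 m[X3→φ2] = [0, 0, 0, 0]
r3 m[φ0→X8] = [4, 1, 3, 2]
r3 m[φ0→X4] = [8, 5, 5, 6]
r3 m[φ1→X9] = [3, 3, 4, 1]
r3 m[φ1→X4] = [1, 5, 5, 4]
r3 m[φ2→X9] = [1, 5, 1, 0]
r3 m[φ2→X3] = [7, 2, 1, 5]
r3 m[φ3→X8] = [1, 7, 0, 9]
r3 m[φ4→X9] = [9, 5, 0, 1]
r3 m[φ5→X8] = [4, 4, 3, 3]
r3 m[X8→φ0] = [5, 11, 3, 12]
r3 m[X8→φ3] = [6, 5, 5, 3]
r3 m[X8→φ5] = [3, 8, 2, 9]
r3 m[X9→φ1] = [10, 10, 1, 1]
r3 m[X9→φ2] = [10, 6, 3, 1]
r3 m[X9→φ4] = [2, 6, 4, 0]
r3 m[X4→φ0] = [0, 4, 1, 1]
r3 m[X4→φ1] = [1, 0, 2, 3]
r3 m[X3→φ2] = [0, 0, 0, 0]
r4 m[φ0→X8] = [4, 1, 3, 2]
r4 m[φ0→X4] = [8, 5, 5, 6]
r4 m[φ1→X9] = [3, 3, 4, 1]
r4 m[φ1→X4] = [1, 5, 5, 4]
r4 m[φ2→X9] = [1, 5, 1, 0]
r4 m[φ2→X3] = [7, 2, 1, 5]
r4 m[φ3→X8] = [1, 7, 0, 9]
r4 m[φ4→X9] = [9, 5, 0, 1]
r4 m[φ5→X8] = [4, 4, 3, 3]
r4 m[X8→φ0] = [5, 11, 3, 12]
r4 m[X8→φ3] = [8, 5, 6, 5]
r4 m[X8→φ5] = [5, 8, 3, 11]
r4 m[X9→φ1] = [10, 10, 1, 1]
r4 m[X9→φ2] = [12, 8, 4, 2]
r4 m[X9→φ4] = [4, 8, 5, 1]
r4 m[X4→φ0] = [1, 5, 5, 4]
r4 m[X4→φ1] = [8, 5, 5, 6]
r4 m[X3→φ2] = [0, 0, 0, 0]
r5 m[φ0→X8] = [7, 2, 6, 3]
r5 m[φ0→X4] = [8, 5, 5, 6]
r5 m[φ1→X9] = [6, 7, 9, 8]
r5 m[φ1→X4] = [1, 5, 5, 4]
r5 m[φ2→X9] = [1, 5, 1, 0]
r5 m[φ2→X3] = [8, 3, 2, 6]
r5 m[φ3→X8] = [1, 7, 0, 9]
r5 m[φ4→X9] = [9, 5, 0, 1]
r5 m[φ5→X8] = [4, 4, 3, 3]
r5 m[X8→φ0] = [5, 11, 3, 12]
r5 m[X8→φ3] = [8, 5, 6, 5]
r5 m[X8→φ5] = [5, 8, 3, 11]
r5 m[X9→φ1] = [10, 10, 1, 1]
r5 m[X9→φ2] = [12, 8, 4, 2]
r5 m[X9→φ4] = [4, 8, 5, 1]
r5 m[X4→φ0] = [1, 5, 5, 4]
r5 m[X4→φ1] = [8, 5, 5, 6]
r5 m[X3→φ2] = [0, 0, 0, 0]
r6 m[φ0→X8] = [7, 2, 6, 3]
r6 m[φ0→X4] = [8, 5, 5, 6]
r6 m[φ1→X9] = [6, 7, 9, 8]
r6 m[φ1→X4] = [1, 5, 5, 4]
r6 m[φ2→X9] = [1, 5, 1, 0]
r6 m[φ2→X3] = [8, 3, 2, 6]
r6 m[φ3→X8] = [1, 7, 0, 9]
r6 m[φ4→X9] = [9, 5, 0, 1]
r6 m[φ5→X8] = [4, 4, 3, 3]
r6 m[X8→φ0] = [5, 11, 3, 12]
r6 m[X8→φ3] = [11, 6, 9, 6]
r6 m[X8→φ5] = [8, 9, 6, 12]
r6 m[X9→φ1] = [10, 10, 1, 1]
r6 m[X9→φ2] = [15, 12, 9, 9]
r6 m[X9→φ4] = [7, 12, 10, 8]
r6 m[X4→φ0] = [1, 5, 5, 4]
r6 m[X4→φ1] = [8, 5, 5, 6]
r6 m[X3→φ2] = [0, 0, 0, 0]
r7 m[φ0→X8] = [7, 2, 6, 3]
r7 m[φ0→X4] = [8, 5, 5, 6]
r7 m[φ1→X9] = [6, 7, 9, 8]
r7 m[φ1→X4] = [1, 5, 5, 4]
r7 m[φ2→X9] = [1, 5, 1, 0]
r7 m[φ2→X3] = [15, 10, 9, 11]
r7 m[φ3→X8] = [1, 7, 0, 9]
r7 m[φ4→X9] = [9, 5, 0, 1]
r7 m[φ5→X8] = [4, 4, 3, 3]
r7 m[X8→φ0] = [5, 11, 3, 12]
r7 m[X8→φ3] = [11, 6, 9, 6]
r7 m[X8→φ5] = [8, 9, 6, 12]
r7 m[X9→φ1] = [10, 10, 1, 1]
r7 m[X9→φ2] = [15, 12, 9, 9]
r7 m[X9→φ4] = [7, 12, 10, 8]
r7 m[X4→φ0] = [1, 5, 5, 4]
r7 m[X4→φ1] = [8, 5, 5, 6]
r7 m[X3→φ2] = [0, 0, 0, 0]
r8 m[φ0→X8] = [7, 2, 6, 3]
r8 m[φ0→X4] = [8, 5, 5, 6]
r8 m[φ1→X9] = [6, 7, 9, 8]
r8 m[φ1→X4] = [1, 5, 5, 4]
r8 m[φ2→X9] = [1, 5, 1, 0]
r8 m[φ2→X3] = [15, 10, 9, 11]
r8 m[φ3→X8] = [1, 7, 0, 9]
r8 m[φ4→X9] = [9, 5, 0, 1]
r8 m[φ5→X8] = [4, 4, 3, 3]
r8 m[X8→φ0] = [5, 11, 3, 12]
r8 m[X8→φ3] = [11, 6, 9, 6]
r8 m[X8→φ5] = [8, 9, 6, 12]
r8 m[X9→φ1] = [10, 10, 1, 1]
r8 m[X9→φ2] = [15, 12, 9, 9]
r8 m[X9→φ4] = [7, 12, 10, 8]
r8 m[X4→φ0] = [1, 5, 5, 4]
r8 m[X4→φ1] = [8, 5, 5, 6]
r8 m[X3→φ2] = [0, 0, 0, 0]
fixed point reached at round 8
b[X4] = ⊗ incoming = [9, 10, 10, 10]

b[X4] = [9, 10, 10, 10]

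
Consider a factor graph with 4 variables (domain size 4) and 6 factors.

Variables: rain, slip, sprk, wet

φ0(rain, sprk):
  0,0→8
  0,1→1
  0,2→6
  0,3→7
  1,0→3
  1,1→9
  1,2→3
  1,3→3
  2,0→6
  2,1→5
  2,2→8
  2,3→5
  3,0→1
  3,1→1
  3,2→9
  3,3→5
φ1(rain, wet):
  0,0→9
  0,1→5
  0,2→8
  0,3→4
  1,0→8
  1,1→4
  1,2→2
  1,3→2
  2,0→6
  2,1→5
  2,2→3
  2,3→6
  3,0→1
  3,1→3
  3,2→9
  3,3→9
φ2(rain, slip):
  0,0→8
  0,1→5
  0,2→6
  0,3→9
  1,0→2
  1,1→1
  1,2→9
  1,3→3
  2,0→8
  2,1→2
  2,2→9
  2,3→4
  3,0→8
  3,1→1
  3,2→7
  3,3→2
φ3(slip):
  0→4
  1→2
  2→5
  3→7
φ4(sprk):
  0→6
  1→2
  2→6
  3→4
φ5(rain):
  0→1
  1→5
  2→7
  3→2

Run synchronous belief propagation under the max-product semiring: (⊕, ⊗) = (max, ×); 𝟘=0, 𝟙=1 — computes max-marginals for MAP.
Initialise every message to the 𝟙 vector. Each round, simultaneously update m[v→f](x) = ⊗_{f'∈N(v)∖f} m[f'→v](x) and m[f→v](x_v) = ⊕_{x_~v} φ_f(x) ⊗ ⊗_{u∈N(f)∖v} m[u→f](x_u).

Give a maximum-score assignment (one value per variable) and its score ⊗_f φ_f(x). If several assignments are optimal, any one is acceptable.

init: all messages = 𝟙 over 4 values
r1 m[φ0→rain] = [8, 9, 8, 9]
r1 m[φ0→sprk] = [8, 9, 9, 7]
r1 m[φ1→rain] = [9, 8, 6, 9]
r1 m[φ1→wet] = [9, 5, 9, 9]
r1 m[φ2→rain] = [9, 9, 9, 8]
r1 m[φ2→slip] = [8, 5, 9, 9]
r1 m[φ3→slip] = [4, 2, 5, 7]
r1 m[φ4→sprk] = [6, 2, 6, 4]
r1 m[φ5→rain] = [1, 5, 7, 2]
r1 m[rain→φ0] = [1, 1, 1, 1]
r1 m[rain→φ1] = [1, 1, 1, 1]
r1 m[rain→φ2] = [1, 1, 1, 1]
r1 m[rain→φ5] = [1, 1, 1, 1]
r1 m[slip→φ2] = [1, 1, 1, 1]
r1 m[slip→φ3] = [1, 1, 1, 1]
r1 m[sprk→φ0] = [1, 1, 1, 1]
r1 m[sprk→φ4] = [1, 1, 1, 1]
r1 m[wet→φ1] = [1, 1, 1, 1]
r2 m[φ0→rain] = [8, 9, 8, 9]
r2 m[φ0→sprk] = [8, 9, 9, 7]
r2 m[φ1→rain] = [9, 8, 6, 9]
r2 m[φ1→wet] = [9, 5, 9, 9]
r2 m[φ2→rain] = [9, 9, 9, 8]
r2 m[φ2→slip] = [8, 5, 9, 9]
r2 m[φ3→slip] = [4, 2, 5, 7]
r2 m[φ4→sprk] = [6, 2, 6, 4]
r2 m[φ5→rain] = [1, 5, 7, 2]
r2 m[rain→φ0] = [81, 360, 378, 144]
r2 m[rain→φ1] = [72, 405, 504, 144]
r2 m[rain→φ2] = [72, 360, 336, 162]
r2 m[rain→φ5] = [648, 648, 432, 648]
r2 m[slip→φ2] = [4, 2, 5, 7]
r2 m[slip→φ3] = [8, 5, 9, 9]
r2 m[sprk→φ0] = [6, 2, 6, 4]
r2 m[sprk→φ4] = [8, 9, 9, 7]
r2 m[wet→φ1] = [1, 1, 1, 1]
r3 m[φ0→rain] = [48, 18, 48, 54]
r3 m[φ0→sprk] = [2268, 3240, 3024, 1890]
r3 m[φ1→rain] = [9, 8, 6, 9]
r3 m[φ1→wet] = [3240, 2520, 1512, 3024]
r3 m[φ2→rain] = [63, 45, 45, 35]
r3 m[φ2→slip] = [2688, 672, 3240, 1344]
r3 m[φ3→slip] = [4, 2, 5, 7]
r3 m[φ4→sprk] = [6, 2, 6, 4]
r3 m[φ5→rain] = [1, 5, 7, 2]
r3 m[rain→φ0] = [81, 360, 378, 144]
r3 m[rain→φ1] = [72, 405, 504, 144]
r3 m[rain→φ2] = [72, 360, 336, 162]
r3 m[rain→φ5] = [648, 648, 432, 648]
r3 m[slip→φ2] = [4, 2, 5, 7]
r3 m[slip→φ3] = [8, 5, 9, 9]
r3 m[sprk→φ0] = [6, 2, 6, 4]
r3 m[sprk→φ4] = [8, 9, 9, 7]
r3 m[wet→φ1] = [1, 1, 1, 1]
r4 m[φ0→rain] = [48, 18, 48, 54]
r4 m[φ0→sprk] = [2268, 3240, 3024, 1890]
r4 m[φ1→rain] = [9, 8, 6, 9]
r4 m[φ1→wet] = [3240, 2520, 1512, 3024]
r4 m[φ2→rain] = [63, 45, 45, 35]
r4 m[φ2→slip] = [2688, 672, 3240, 1344]
r4 m[φ3→slip] = [4, 2, 5, 7]
r4 m[φ4→sprk] = [6, 2, 6, 4]
r4 m[φ5→rain] = [1, 5, 7, 2]
r4 m[rain→φ0] = [567, 1800, 1890, 630]
r4 m[rain→φ1] = [3024, 4050, 15120, 3780]
r4 m[rain→φ2] = [432, 720, 2016, 972]
r4 m[rain→φ5] = [27216, 6480, 12960, 17010]
r4 m[slip→φ2] = [4, 2, 5, 7]
r4 m[slip→φ3] = [2688, 672, 3240, 1344]
r4 m[sprk→φ0] = [6, 2, 6, 4]
r4 m[sprk→φ4] = [2268, 3240, 3024, 1890]
r4 m[wet→φ1] = [1, 1, 1, 1]
r5 m[φ0→rain] = [48, 18, 48, 54]
r5 m[φ0→sprk] = [11340, 16200, 15120, 9450]
r5 m[φ1→rain] = [9, 8, 6, 9]
r5 m[φ1→wet] = [90720, 75600, 45360, 90720]
r5 m[φ2→rain] = [63, 45, 45, 35]
r5 m[φ2→slip] = [16128, 4032, 18144, 8064]
r5 m[φ3→slip] = [4, 2, 5, 7]
r5 m[φ4→sprk] = [6, 2, 6, 4]
r5 m[φ5→rain] = [1, 5, 7, 2]
r5 m[rain→φ0] = [567, 1800, 1890, 630]
r5 m[rain→φ1] = [3024, 4050, 15120, 3780]
r5 m[rain→φ2] = [432, 720, 2016, 972]
r5 m[rain→φ5] = [27216, 6480, 12960, 17010]
r5 m[slip→φ2] = [4, 2, 5, 7]
r5 m[slip→φ3] = [2688, 672, 3240, 1344]
r5 m[sprk→φ0] = [6, 2, 6, 4]
r5 m[sprk→φ4] = [2268, 3240, 3024, 1890]
r5 m[wet→φ1] = [1, 1, 1, 1]
r6 m[φ0→rain] = [48, 18, 48, 54]
r6 m[φ0→sprk] = [11340, 16200, 15120, 9450]
r6 m[φ1→rain] = [9, 8, 6, 9]
r6 m[φ1→wet] = [90720, 75600, 45360, 90720]
r6 m[φ2→rain] = [63, 45, 45, 35]
r6 m[φ2→slip] = [16128, 4032, 18144, 8064]
r6 m[φ3→slip] = [4, 2, 5, 7]
r6 m[φ4→sprk] = [6, 2, 6, 4]
r6 m[φ5→rain] = [1, 5, 7, 2]
r6 m[rain→φ0] = [567, 1800, 1890, 630]
r6 m[rain→φ1] = [3024, 4050, 15120, 3780]
r6 m[rain→φ2] = [432, 720, 2016, 972]
r6 m[rain→φ5] = [27216, 6480, 12960, 17010]
r6 m[slip→φ2] = [4, 2, 5, 7]
r6 m[slip→φ3] = [16128, 4032, 18144, 8064]
r6 m[sprk→φ0] = [6, 2, 6, 4]
r6 m[sprk→φ4] = [11340, 16200, 15120, 9450]
r6 m[wet→φ1] = [1, 1, 1, 1]
r7 m[φ0→rain] = [48, 18, 48, 54]
r7 m[φ0→sprk] = [11340, 16200, 15120, 9450]
r7 m[φ1→rain] = [9, 8, 6, 9]
r7 m[φ1→wet] = [90720, 75600, 45360, 90720]
r7 m[φ2→rain] = [63, 45, 45, 35]
r7 m[φ2→slip] = [16128, 4032, 18144, 8064]
r7 m[φ3→slip] = [4, 2, 5, 7]
r7 m[φ4→sprk] = [6, 2, 6, 4]
r7 m[φ5→rain] = [1, 5, 7, 2]
r7 m[rain→φ0] = [567, 1800, 1890, 630]
r7 m[rain→φ1] = [3024, 4050, 15120, 3780]
r7 m[rain→φ2] = [432, 720, 2016, 972]
r7 m[rain→φ5] = [27216, 6480, 12960, 17010]
r7 m[slip→φ2] = [4, 2, 5, 7]
r7 m[slip→φ3] = [16128, 4032, 18144, 8064]
r7 m[sprk→φ0] = [6, 2, 6, 4]
r7 m[sprk→φ4] = [11340, 16200, 15120, 9450]
r7 m[wet→φ1] = [1, 1, 1, 1]
fixed point reached at round 7
traceback from rain: (rain=2, slip=2, sprk=2, wet=0), score=90720

assignment: (rain=2, slip=2, sprk=2, wet=0); score = 90720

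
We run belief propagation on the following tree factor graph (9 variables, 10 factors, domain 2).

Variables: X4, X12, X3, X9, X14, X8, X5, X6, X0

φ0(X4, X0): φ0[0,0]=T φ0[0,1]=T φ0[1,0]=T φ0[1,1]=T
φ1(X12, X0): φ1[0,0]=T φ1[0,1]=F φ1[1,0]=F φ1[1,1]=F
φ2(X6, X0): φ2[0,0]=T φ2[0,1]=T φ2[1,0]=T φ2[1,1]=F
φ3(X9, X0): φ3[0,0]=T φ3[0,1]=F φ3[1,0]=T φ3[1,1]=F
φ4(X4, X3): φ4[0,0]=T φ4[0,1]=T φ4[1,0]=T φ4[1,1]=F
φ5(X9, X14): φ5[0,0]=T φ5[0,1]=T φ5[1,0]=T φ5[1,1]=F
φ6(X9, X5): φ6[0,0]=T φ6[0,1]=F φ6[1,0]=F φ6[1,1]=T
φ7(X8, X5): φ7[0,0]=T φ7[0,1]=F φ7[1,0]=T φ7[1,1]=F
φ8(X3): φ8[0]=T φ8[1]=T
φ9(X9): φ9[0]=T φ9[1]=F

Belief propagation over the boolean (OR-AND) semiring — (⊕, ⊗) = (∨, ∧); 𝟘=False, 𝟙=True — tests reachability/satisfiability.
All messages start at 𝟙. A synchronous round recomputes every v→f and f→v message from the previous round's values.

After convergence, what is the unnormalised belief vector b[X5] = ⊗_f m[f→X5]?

init: all messages = 𝟙 over 2 values
r1 m[φ0→X4] = [T, T]
r1 m[φ0→X0] = [T, T]
r1 m[φ1→X12] = [T, F]
r1 m[φ1→X0] = [T, F]
r1 m[φ2→X6] = [T, T]
r1 m[φ2→X0] = [T, T]
r1 m[φ3→X9] = [T, T]
r1 m[φ3→X0] = [T, F]
r1 m[φ4→X4] = [T, T]
r1 m[φ4→X3] = [T, T]
r1 m[φ5→X9] = [T, T]
r1 m[φ5→X14] = [T, T]
r1 m[φ6→X9] = [T, T]
r1 m[φ6→X5] = [T, T]
r1 m[φ7→X8] = [T, T]
r1 m[φ7→X5] = [T, F]
r1 m[φ8→X3] = [T, T]
r1 m[φ9→X9] = [T, F]
r1 m[X4→φ0] = [T, T]
r1 m[X4→φ4] = [T, T]
r1 m[X12→φ1] = [T, T]
r1 m[X3→φ4] = [T, T]
r1 m[X3→φ8] = [T, T]
r1 m[X9→φ3] = [T, T]
r1 m[X9→φ5] = [T, T]
r1 m[X9→φ6] = [T, T]
r1 m[X9→φ9] = [T, T]
r1 m[X14→φ5] = [T, T]
r1 m[X8→φ7] = [T, T]
r1 m[X5→φ6] = [T, T]
r1 m[X5→φ7] = [T, T]
r1 m[X6→φ2] = [T, T]
r1 m[X0→φ0] = [T, T]
r1 m[X0→φ1] = [T, T]
r1 m[X0→φ2] = [T, T]
r1 m[X0→φ3] = [T, T]
r2 m[φ0→X4] = [T, T]
r2 m[φ0→X0] = [T, T]
r2 m[φ1→X12] = [T, F]
r2 m[φ1→X0] = [T, F]
r2 m[φ2→X6] = [T, T]
r2 m[φ2→X0] = [T, T]
r2 m[φ3→X9] = [T, T]
r2 m[φ3→X0] = [T, F]
r2 m[φ4→X4] = [T, T]
r2 m[φ4→X3] = [T, T]
r2 m[φ5→X9] = [T, T]
r2 m[φ5→X14] = [T, T]
r2 m[φ6→X9] = [T, T]
r2 m[φ6→X5] = [T, T]
r2 m[φ7→X8] = [T, T]
r2 m[φ7→X5] = [T, F]
r2 m[φ8→X3] = [T, T]
r2 m[φ9→X9] = [T, F]
r2 m[X4→φ0] = [T, T]
r2 m[X4→φ4] = [T, T]
r2 m[X12→φ1] = [T, T]
r2 m[X3→φ4] = [T, T]
r2 m[X3→φ8] = [T, T]
r2 m[X9→φ3] = [T, F]
r2 m[X9→φ5] = [T, F]
r2 m[X9→φ6] = [T, F]
r2 m[X9→φ9] = [T, T]
r2 m[X14→φ5] = [T, T]
r2 m[X8→φ7] = [T, T]
r2 m[X5→φ6] = [T, F]
r2 m[X5→φ7] = [T, T]
r2 m[X6→φ2] = [T, T]
r2 m[X0→φ0] = [T, F]
r2 m[X0→φ1] = [T, F]
r2 m[X0→φ2] = [T, F]
r2 m[X0→φ3] = [T, F]
r3 m[φ0→X4] = [T, T]
r3 m[φ0→X0] = [T, T]
r3 m[φ1→X12] = [T, F]
r3 m[φ1→X0] = [T, F]
r3 m[φ2→X6] = [T, T]
r3 m[φ2→X0] = [T, T]
r3 m[φ3→X9] = [T, T]
r3 m[φ3→X0] = [T, F]
r3 m[φ4→X4] = [T, T]
r3 m[φ4→X3] = [T, T]
r3 m[φ5→X9] = [T, T]
r3 m[φ5→X14] = [T, T]
r3 m[φ6→X9] = [T, F]
r3 m[φ6→X5] = [T, F]
r3 m[φ7→X8] = [T, T]
r3 m[φ7→X5] = [T, F]
r3 m[φ8→X3] = [T, T]
r3 m[φ9→X9] = [T, F]
r3 m[X4→φ0] = [T, T]
r3 m[X4→φ4] = [T, T]
r3 m[X12→φ1] = [T, T]
r3 m[X3→φ4] = [T, T]
r3 m[X3→φ8] = [T, T]
r3 m[X9→φ3] = [T, F]
r3 m[X9→φ5] = [T, F]
r3 m[X9→φ6] = [T, F]
r3 m[X9→φ9] = [T, T]
r3 m[X14→φ5] = [T, T]
r3 m[X8→φ7] = [T, T]
r3 m[X5→φ6] = [T, F]
r3 m[X5→φ7] = [T, T]
r3 m[X6→φ2] = [T, T]
r3 m[X0→φ0] = [T, F]
r3 m[X0→φ1] = [T, F]
r3 m[X0→φ2] = [T, F]
r3 m[X0→φ3] = [T, F]
r4 m[φ0→X4] = [T, T]
r4 m[φ0→X0] = [T, T]
r4 m[φ1→X12] = [T, F]
r4 m[φ1→X0] = [T, F]
r4 m[φ2→X6] = [T, T]
r4 m[φ2→X0] = [T, T]
r4 m[φ3→X9] = [T, T]
r4 m[φ3→X0] = [T, F]
r4 m[φ4→X4] = [T, T]
r4 m[φ4→X3] = [T, T]
r4 m[φ5→X9] = [T, T]
r4 m[φ5→X14] = [T, T]
r4 m[φ6→X9] = [T, F]
r4 m[φ6→X5] = [T, F]
r4 m[φ7→X8] = [T, T]
r4 m[φ7→X5] = [T, F]
r4 m[φ8→X3] = [T, T]
r4 m[φ9→X9] = [T, F]
r4 m[X4→φ0] = [T, T]
r4 m[X4→φ4] = [T, T]
r4 m[X12→φ1] = [T, T]
r4 m[X3→φ4] = [T, T]
r4 m[X3→φ8] = [T, T]
r4 m[X9→φ3] = [T, F]
r4 m[X9→φ5] = [T, F]
r4 m[X9→φ6] = [T, F]
r4 m[X9→φ9] = [T, F]
r4 m[X14→φ5] = [T, T]
r4 m[X8→φ7] = [T, T]
r4 m[X5→φ6] = [T, F]
r4 m[X5→φ7] = [T, F]
r4 m[X6→φ2] = [T, T]
r4 m[X0→φ0] = [T, F]
r4 m[X0→φ1] = [T, F]
r4 m[X0→φ2] = [T, F]
r4 m[X0→φ3] = [T, F]
r5 m[φ0→X4] = [T, T]
r5 m[φ0→X0] = [T, T]
r5 m[φ1→X12] = [T, F]
r5 m[φ1→X0] = [T, F]
r5 m[φ2→X6] = [T, T]
r5 m[φ2→X0] = [T, T]
r5 m[φ3→X9] = [T, T]
r5 m[φ3→X0] = [T, F]
r5 m[φ4→X4] = [T, T]
r5 m[φ4→X3] = [T, T]
r5 m[φ5→X9] = [T, T]
r5 m[φ5→X14] = [T, T]
r5 m[φ6→X9] = [T, F]
r5 m[φ6→X5] = [T, F]
r5 m[φ7→X8] = [T, T]
r5 m[φ7→X5] = [T, F]
r5 m[φ8→X3] = [T, T]
r5 m[φ9→X9] = [T, F]
r5 m[X4→φ0] = [T, T]
r5 m[X4→φ4] = [T, T]
r5 m[X12→φ1] = [T, T]
r5 m[X3→φ4] = [T, T]
r5 m[X3→φ8] = [T, T]
r5 m[X9→φ3] = [T, F]
r5 m[X9→φ5] = [T, F]
r5 m[X9→φ6] = [T, F]
r5 m[X9→φ9] = [T, F]
r5 m[X14→φ5] = [T, T]
r5 m[X8→φ7] = [T, T]
r5 m[X5→φ6] = [T, F]
r5 m[X5→φ7] = [T, F]
r5 m[X6→φ2] = [T, T]
r5 m[X0→φ0] = [T, F]
r5 m[X0→φ1] = [T, F]
r5 m[X0→φ2] = [T, F]
r5 m[X0→φ3] = [T, F]
fixed point reached at round 5
b[X5] = ⊗ incoming = [T, F]

b[X5] = [T, F]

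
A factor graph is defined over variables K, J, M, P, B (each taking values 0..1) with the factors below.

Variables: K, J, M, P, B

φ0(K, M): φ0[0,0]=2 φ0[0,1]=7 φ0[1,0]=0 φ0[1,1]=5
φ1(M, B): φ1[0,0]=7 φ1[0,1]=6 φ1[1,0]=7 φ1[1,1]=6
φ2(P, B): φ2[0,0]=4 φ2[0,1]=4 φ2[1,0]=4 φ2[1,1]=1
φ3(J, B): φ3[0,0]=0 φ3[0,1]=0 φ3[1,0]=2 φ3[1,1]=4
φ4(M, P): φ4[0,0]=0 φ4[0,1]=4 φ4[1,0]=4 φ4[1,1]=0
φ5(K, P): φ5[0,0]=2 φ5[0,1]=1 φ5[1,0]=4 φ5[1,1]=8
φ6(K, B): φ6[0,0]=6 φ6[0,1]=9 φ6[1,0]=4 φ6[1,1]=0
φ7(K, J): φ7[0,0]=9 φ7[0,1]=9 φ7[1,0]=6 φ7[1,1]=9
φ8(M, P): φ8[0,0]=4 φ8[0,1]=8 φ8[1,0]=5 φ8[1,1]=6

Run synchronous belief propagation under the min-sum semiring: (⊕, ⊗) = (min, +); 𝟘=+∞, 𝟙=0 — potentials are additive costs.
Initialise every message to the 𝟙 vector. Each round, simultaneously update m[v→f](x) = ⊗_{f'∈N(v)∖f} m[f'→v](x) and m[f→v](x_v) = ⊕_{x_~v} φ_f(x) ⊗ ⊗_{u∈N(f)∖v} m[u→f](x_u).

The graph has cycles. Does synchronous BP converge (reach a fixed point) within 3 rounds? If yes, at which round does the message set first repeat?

init: all messages = 𝟙 over 2 values
r1 m[φ0→K] = [2, 0]
r1 m[φ0→M] = [0, 5]
r1 m[φ1→M] = [6, 6]
r1 m[φ1→B] = [7, 6]
r1 m[φ2→P] = [4, 1]
r1 m[φ2→B] = [4, 1]
r1 m[φ3→J] = [0, 2]
r1 m[φ3→B] = [0, 0]
r1 m[φ4→M] = [0, 0]
r1 m[φ4→P] = [0, 0]
r1 m[φ5→K] = [1, 4]
r1 m[φ5→P] = [2, 1]
r1 m[φ6→K] = [6, 0]
r1 m[φ6→B] = [4, 0]
r1 m[φ7→K] = [9, 6]
r1 m[φ7→J] = [6, 9]
r1 m[φ8→M] = [4, 5]
r1 m[φ8→P] = [4, 6]
r1 m[K→φ0] = [0, 0]
r1 m[K→φ5] = [0, 0]
r1 m[K→φ6] = [0, 0]
r1 m[K→φ7] = [0, 0]
r1 m[J→φ3] = [0, 0]
r1 m[J→φ7] = [0, 0]
r1 m[M→φ0] = [0, 0]
r1 m[M→φ1] = [0, 0]
r1 m[M→φ4] = [0, 0]
r1 m[M→φ8] = [0, 0]
r1 m[P→φ2] = [0, 0]
r1 m[P→φ4] = [0, 0]
r1 m[P→φ5] = [0, 0]
r1 m[P→φ8] = [0, 0]
r1 m[B→φ1] = [0, 0]
r1 m[B→φ2] = [0, 0]
r1 m[B→φ3] = [0, 0]
r1 m[B→φ6] = [0, 0]
r2 m[φ0→K] = [2, 0]
r2 m[φ0→M] = [0, 5]
r2 m[φ1→M] = [6, 6]
r2 m[φ1→B] = [7, 6]
r2 m[φ2→P] = [4, 1]
r2 m[φ2→B] = [4, 1]
r2 m[φ3→J] = [0, 2]
r2 m[φ3→B] = [0, 0]
r2 m[φ4→M] = [0, 0]
r2 m[φ4→P] = [0, 0]
r2 m[φ5→K] = [1, 4]
r2 m[φ5→P] = [2, 1]
r2 m[φ6→K] = [6, 0]
r2 m[φ6→B] = [4, 0]
r2 m[φ7→K] = [9, 6]
r2 m[φ7→J] = [6, 9]
r2 m[φ8→M] = [4, 5]
r2 m[φ8→P] = [4, 6]
r2 m[K→φ0] = [16, 10]
r2 m[K→φ5] = [17, 6]
r2 m[K→φ6] = [12, 10]
r2 m[K→φ7] = [9, 4]
r2 m[J→φ3] = [6, 9]
r2 m[J→φ7] = [0, 2]
r2 m[M→φ0] = [10, 11]
r2 m[M→φ1] = [4, 10]
r2 m[M→φ4] = [10, 16]
r2 m[M→φ8] = [6, 11]
r2 m[P→φ2] = [6, 7]
r2 m[P→φ4] = [10, 8]
r2 m[P→φ5] = [8, 7]
r2 m[P→φ8] = [6, 2]
r2 m[B→φ1] = [8, 1]
r2 m[B→φ2] = [11, 6]
r2 m[B→φ3] = [15, 7]
r2 m[B→φ6] = [11, 7]
r3 m[φ0→K] = [12, 10]
r3 m[φ0→M] = [10, 15]
r3 m[φ1→M] = [7, 7]
r3 m[φ1→B] = [11, 10]
r3 m[φ2→P] = [10, 7]
r3 m[φ2→B] = [10, 8]
r3 m[φ3→J] = [7, 11]
r3 m[φ3→B] = [6, 6]
r3 m[φ4→M] = [10, 8]
r3 m[φ4→P] = [10, 14]
r3 m[φ5→K] = [8, 12]
r3 m[φ5→P] = [10, 14]
r3 m[φ6→K] = [16, 7]
r3 m[φ6→B] = [14, 10]
r3 m[φ7→K] = [9, 6]
r3 m[φ7→J] = [10, 13]
r3 m[φ8→M] = [10, 8]
r3 m[φ8→P] = [10, 14]
r3 m[K→φ0] = [16, 10]
r3 m[K→φ5] = [17, 6]
r3 m[K→φ6] = [12, 10]
r3 m[K→φ7] = [9, 4]
r3 m[J→φ3] = [6, 9]
r3 m[J→φ7] = [0, 2]
r3 m[M→φ0] = [10, 11]
r3 m[M→φ1] = [4, 10]
r3 m[M→φ4] = [10, 16]
r3 m[M→φ8] = [6, 11]
r3 m[P→φ2] = [6, 7]
r3 m[P→φ4] = [10, 8]
r3 m[P→φ5] = [8, 7]
r3 m[P→φ8] = [6, 2]
r3 m[B→φ1] = [8, 1]
r3 m[B→φ2] = [11, 6]
r3 m[B→φ3] = [15, 7]
r3 m[B→φ6] = [11, 7]
no fixed point within 3 rounds

NOT CONVERGED within 3 rounds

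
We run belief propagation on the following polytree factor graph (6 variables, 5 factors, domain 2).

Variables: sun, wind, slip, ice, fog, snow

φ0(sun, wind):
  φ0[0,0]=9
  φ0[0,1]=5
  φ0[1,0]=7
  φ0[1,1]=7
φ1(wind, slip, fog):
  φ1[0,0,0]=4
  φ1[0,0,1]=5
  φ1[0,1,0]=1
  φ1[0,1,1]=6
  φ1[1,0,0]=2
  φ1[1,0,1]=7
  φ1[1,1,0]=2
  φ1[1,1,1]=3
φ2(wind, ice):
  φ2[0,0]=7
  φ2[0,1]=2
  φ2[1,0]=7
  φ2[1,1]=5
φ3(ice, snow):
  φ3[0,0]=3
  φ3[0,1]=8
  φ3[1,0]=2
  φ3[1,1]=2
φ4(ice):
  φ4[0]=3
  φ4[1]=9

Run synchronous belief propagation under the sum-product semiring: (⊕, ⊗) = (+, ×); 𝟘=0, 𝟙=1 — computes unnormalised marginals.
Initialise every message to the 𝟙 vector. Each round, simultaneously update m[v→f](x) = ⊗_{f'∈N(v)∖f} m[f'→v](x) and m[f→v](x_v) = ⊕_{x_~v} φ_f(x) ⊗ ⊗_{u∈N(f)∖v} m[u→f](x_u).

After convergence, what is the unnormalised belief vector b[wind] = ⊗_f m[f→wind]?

init: all messages = 𝟙 over 2 values
r1 m[φ0→sun] = [14, 14]
r1 m[φ0→wind] = [16, 12]
r1 m[φ1→wind] = [16, 14]
r1 m[φ1→slip] = [18, 12]
r1 m[φ1→fog] = [9, 21]
r1 m[φ2→wind] = [9, 12]
r1 m[φ2→ice] = [14, 7]
r1 m[φ3→ice] = [11, 4]
r1 m[φ3→snow] = [5, 10]
r1 m[φ4→ice] = [3, 9]
r1 m[sun→φ0] = [1, 1]
r1 m[wind→φ0] = [1, 1]
r1 m[wind→φ1] = [1, 1]
r1 m[wind→φ2] = [1, 1]
r1 m[slip→φ1] = [1, 1]
r1 m[ice→φ2] = [1, 1]
r1 m[ice→φ3] = [1, 1]
r1 m[ice→φ4] = [1, 1]
r1 m[fog→φ1] = [1, 1]
r1 m[snow→φ3] = [1, 1]
r2 m[φ0→sun] = [14, 14]
r2 m[φ0→wind] = [16, 12]
r2 m[φ1→wind] = [16, 14]
r2 m[φ1→slip] = [18, 12]
r2 m[φ1→fog] = [9, 21]
r2 m[φ2→wind] = [9, 12]
r2 m[φ2→ice] = [14, 7]
r2 m[φ3→ice] = [11, 4]
r2 m[φ3→snow] = [5, 10]
r2 m[φ4→ice] = [3, 9]
r2 m[sun→φ0] = [1, 1]
r2 m[wind→φ0] = [144, 168]
r2 m[wind→φ1] = [144, 144]
r2 m[wind→φ2] = [256, 168]
r2 m[slip→φ1] = [1, 1]
r2 m[ice→φ2] = [33, 36]
r2 m[ice→φ3] = [42, 63]
r2 m[ice→φ4] = [154, 28]
r2 m[fog→φ1] = [1, 1]
r2 m[snow→φ3] = [1, 1]
r3 m[φ0→sun] = [2136, 2184]
r3 m[φ0→wind] = [16, 12]
r3 m[φ1→wind] = [16, 14]
r3 m[φ1→slip] = [2592, 1728]
r3 m[φ1→fog] = [1296, 3024]
r3 m[φ2→wind] = [303, 411]
r3 m[φ2→ice] = [2968, 1352]
r3 m[φ3→ice] = [11, 4]
r3 m[φ3→snow] = [252, 462]
r3 m[φ4→ice] = [3, 9]
r3 m[sun→φ0] = [1, 1]
r3 m[wind→φ0] = [144, 168]
r3 m[wind→φ1] = [144, 144]
r3 m[wind→φ2] = [256, 168]
r3 m[slip→φ1] = [1, 1]
r3 m[ice→φ2] = [33, 36]
r3 m[ice→φ3] = [42, 63]
r3 m[ice→φ4] = [154, 28]
r3 m[fog→φ1] = [1, 1]
r3 m[snow→φ3] = [1, 1]
r4 m[φ0→sun] = [2136, 2184]
r4 m[φ0→wind] = [16, 12]
r4 m[φ1→wind] = [16, 14]
r4 m[φ1→slip] = [2592, 1728]
r4 m[φ1→fog] = [1296, 3024]
r4 m[φ2→wind] = [303, 411]
r4 m[φ2→ice] = [2968, 1352]
r4 m[φ3→ice] = [11, 4]
r4 m[φ3→snow] = [252, 462]
r4 m[φ4→ice] = [3, 9]
r4 m[sun→φ0] = [1, 1]
r4 m[wind→φ0] = [4848, 5754]
r4 m[wind→φ1] = [4848, 4932]
r4 m[wind→φ2] = [256, 168]
r4 m[slip→φ1] = [1, 1]
r4 m[ice→φ2] = [33, 36]
r4 m[ice→φ3] = [8904, 12168]
r4 m[ice→φ4] = [32648, 5408]
r4 m[fog→φ1] = [1, 1]
r4 m[snow→φ3] = [1, 1]
r5 m[φ0→sun] = [72402, 74214]
r5 m[φ0→wind] = [16, 12]
r5 m[φ1→wind] = [16, 14]
r5 m[φ1→slip] = [88020, 58596]
r5 m[φ1→fog] = [43968, 102648]
r5 m[φ2→wind] = [303, 411]
r5 m[φ2→ice] = [2968, 1352]
r5 m[φ3→ice] = [11, 4]
r5 m[φ3→snow] = [51048, 95568]
r5 m[φ4→ice] = [3, 9]
r5 m[sun→φ0] = [1, 1]
r5 m[wind→φ0] = [4848, 5754]
r5 m[wind→φ1] = [4848, 4932]
r5 m[wind→φ2] = [256, 168]
r5 m[slip→φ1] = [1, 1]
r5 m[ice→φ2] = [33, 36]
r5 m[ice→φ3] = [8904, 12168]
r5 m[ice→φ4] = [32648, 5408]
r5 m[fog→φ1] = [1, 1]
r5 m[snow→φ3] = [1, 1]
r6 m[φ0→sun] = [72402, 74214]
r6 m[φ0→wind] = [16, 12]
r6 m[φ1→wind] = [16, 14]
r6 m[φ1→slip] = [88020, 58596]
r6 m[φ1→fog] = [43968, 102648]
r6 m[φ2→wind] = [303, 411]
r6 m[φ2→ice] = [2968, 1352]
r6 m[φ3→ice] = [11, 4]
r6 m[φ3→snow] = [51048, 95568]
r6 m[φ4→ice] = [3, 9]
r6 m[sun→φ0] = [1, 1]
r6 m[wind→φ0] = [4848, 5754]
r6 m[wind→φ1] = [4848, 4932]
r6 m[wind→φ2] = [256, 168]
r6 m[slip→φ1] = [1, 1]
r6 m[ice→φ2] = [33, 36]
r6 m[ice→φ3] = [8904, 12168]
r6 m[ice→φ4] = [32648, 5408]
r6 m[fog→φ1] = [1, 1]
r6 m[snow→φ3] = [1, 1]
fixed point reached at round 6
b[wind] = ⊗ incoming = [77568, 69048]

b[wind] = [77568, 69048]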